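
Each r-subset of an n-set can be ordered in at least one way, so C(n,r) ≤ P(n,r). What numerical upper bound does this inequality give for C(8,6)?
20,160

Working:
P(8,6) = 8·7·6·5·4·3 = 20,160, so C(8,6) ≤ 20,160. (The bound is loose by a factor of 6! = 720: C(8,6) = 20,160/720 = 28.)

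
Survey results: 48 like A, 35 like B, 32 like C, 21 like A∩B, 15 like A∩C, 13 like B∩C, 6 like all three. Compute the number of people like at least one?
72

Reasoning: |A∪B∪C| = 48+35+32-21-15-13+6 = 72.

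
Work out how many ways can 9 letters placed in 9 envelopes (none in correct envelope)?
133,496

Solution: Using D(n) = (n-1)[D(n-1) + D(n-2)]:
D(9) = (9-1) × [D(8) + D(7)]
      = 8 × [14833 + 1854]
      = 8 × 16687
      = 133,496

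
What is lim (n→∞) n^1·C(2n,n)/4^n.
C(2n,n) ~ 4^n/√(πn), so n^1·C(2n,n)/4^n ~ n^(1 − 1/2)/√π → ∞.

Answer: ∞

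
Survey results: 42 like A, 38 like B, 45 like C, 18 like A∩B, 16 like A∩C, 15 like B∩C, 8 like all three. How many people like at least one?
84
|A∪B∪C| = 42+38+45-18-16-15+8 = 84.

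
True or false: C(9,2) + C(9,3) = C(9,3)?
False

Reasoning: Pascal's identity gives C(10,3) = 120, whereas C(9,3) = 84.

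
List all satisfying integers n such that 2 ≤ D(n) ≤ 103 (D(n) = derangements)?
Using D(n) = (n−1)[D(n−1) + D(n−2)] with D(1)=0, D(2)=1: D(2)=1; D(3)=2; D(4)=9; D(5)=44; D(6)=265. So valid n = 3, 4, 5.

Answer: 3, 4, 5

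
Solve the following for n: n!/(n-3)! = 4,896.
n!/(n-3)! = n×(n-1)×(n-2), a product of 3 consecutive integers ≈ (n−1)^3. 4,896^(1/3) + 1 ≈ 18.0; check n = 18: 18×17×16 = 4,896 ✓. So n = 18.
Final answer: 18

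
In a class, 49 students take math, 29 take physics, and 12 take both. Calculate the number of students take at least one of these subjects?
|A∪B| = |A|+|B|-|A∩B| = 49+29-12 = 66.

Answer: 66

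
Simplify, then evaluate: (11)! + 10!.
(11)! + 10! = (11)·10! + 10! = (11+1)·10! = 12·10! = 43,545,600.

Answer: 43,545,600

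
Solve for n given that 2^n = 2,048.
11

Explanation: 2,048 = 1,024 × 2 = 2^10 × 2^1 = 2^11, so n = 11.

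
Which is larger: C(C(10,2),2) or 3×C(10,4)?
C(C(10,2),2)

Explanation: C(C(10,2),2)=990, 3×C(10,4)=630.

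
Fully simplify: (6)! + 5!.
840

Reasoning: (6)! + 5! = (6)·5! + 5! = (6+1)·5! = 7·5! = 840.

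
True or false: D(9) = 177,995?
Derangements of 9 elements: D(9) = (9-1)·[D(8) + D(7)] = 8·[14,833 + 1,854] = 133,496.
Final answer: False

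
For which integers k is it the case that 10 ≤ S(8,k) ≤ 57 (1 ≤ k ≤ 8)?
7

S(8,1)=1; S(8,2)=127; S(8,3)=966; S(8,4)=1,701; S(8,5)=1,050; S(8,6)=266; S(8,7)=28; S(8,8)=1. So valid k = 7.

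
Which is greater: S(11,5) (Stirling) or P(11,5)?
S(11,5)
S(11,5) = 5·S(10,5) + S(10,4) = 5·42,525 + 34,105 = 246,730; P(11,5) = 55,440.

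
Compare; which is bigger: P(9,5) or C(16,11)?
P(9,5)

P(9,5)=15,120, C(16,11)=4,368.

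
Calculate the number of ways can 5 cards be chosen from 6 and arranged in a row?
720

Working:
P(6,5) = 6!/(6-5)! = 720.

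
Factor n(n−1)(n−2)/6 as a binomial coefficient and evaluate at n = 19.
C(n,3); C(19,3) = 969

Working:
n(n−1)(n−2)/6 = n!/(3!(n−3)!) = C(n,3). At n = 19: C(19,3) = 969.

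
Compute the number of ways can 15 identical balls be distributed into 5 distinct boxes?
C(15+5-1, 5-1) = C(19, 4) = 3,876.

Answer: 3,876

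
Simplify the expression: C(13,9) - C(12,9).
495

Solution: C(13,9) - C(12,9) = C(12,8) = 495.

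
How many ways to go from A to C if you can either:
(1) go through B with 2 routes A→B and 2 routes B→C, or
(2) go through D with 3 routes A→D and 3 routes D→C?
13

Explanation: Route via B: 2×2=4. Route via D: 3×3=9. Total: 13.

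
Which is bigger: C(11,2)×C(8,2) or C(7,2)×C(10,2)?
C(11,2)×C(8,2)

Working:
C(11,2)×C(8,2)=1,540, C(7,2)×C(10,2)=945.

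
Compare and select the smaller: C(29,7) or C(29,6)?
C(29,6)
C(29,7)=1,560,780, C(29,6)=475,020.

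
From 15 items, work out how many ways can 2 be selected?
105

Reasoning: C(15,2) = 15! / (2! × (15-2)!)
         = 15! / (2! × 13!)
         = 105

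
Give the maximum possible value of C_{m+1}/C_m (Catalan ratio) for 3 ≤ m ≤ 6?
13/4

C_{m+1}/C_m = 2(2m+1)/(m+2), which increases with m. Maximum at m = 6: 2·13/8 = 13/4.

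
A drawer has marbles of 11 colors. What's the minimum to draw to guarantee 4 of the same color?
34

Worst case: 3 of each = 33. One more: 34.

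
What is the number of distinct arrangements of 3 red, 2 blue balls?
10

Reasoning: Multinomial: 5!/(3! × 2!) = 10.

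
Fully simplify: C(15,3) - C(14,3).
91

Explanation: C(15,3) - C(14,3) = C(14,2) = 91.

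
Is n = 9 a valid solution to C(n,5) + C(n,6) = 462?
C(9,5) + C(9,6) = 126 + 84 = 210, which does not equal 462.
Final answer: No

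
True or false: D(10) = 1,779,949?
Derangements of 10 elements: D(10) = (10-1)·[D(9) + D(8)] = 9·[133,496 + 14,833] = 1,334,961.

Answer: False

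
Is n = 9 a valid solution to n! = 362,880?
9! = 9·8! = 9·40,320 = 362,880, which equals 362,880.
Final answer: Yes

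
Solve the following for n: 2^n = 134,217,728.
27

134,217,728 = 1,024 × 1,024 × 128 = 2^10 × 2^10 × 2^7 = 2^27, so n = 27.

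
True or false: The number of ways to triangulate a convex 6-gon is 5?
Triangulations of a convex 6-gon are counted by the Catalan number C_4: C_4 = C(8,4)/(4+1) = 70/5 = 14.

Answer: False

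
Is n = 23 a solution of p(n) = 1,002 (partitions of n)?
No

Working:
Pentagonal recurrence p(n) = p(n−1) + p(n−2) − p(n−5) − p(n−7) + …: p(23) = p(22) + p(21) − p(18) − p(16) + p(11) + p(8) − p(1) = 1,002 + 792 − 385 − 231 + 56 + 22 − 1 = 1,255, which does not equal 1,002.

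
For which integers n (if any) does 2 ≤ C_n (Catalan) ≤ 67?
2, 3, 4, 5

Reasoning: C_1=1; C_2=2; C_3=5; C_4=14; C_5=42; C_6=132. So valid n = 2, 3, 4, 5.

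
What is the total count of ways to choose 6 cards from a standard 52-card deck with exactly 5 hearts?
50,193

Solution: 13 hearts and 39 non-hearts: C(13,5) × C(39,1) = 1287 × 39 = 50,193.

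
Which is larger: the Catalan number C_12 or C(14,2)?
C_12

C_12 = C(24,12)/(12+1) = 2,704,156/13 = 208,012; C(14,2) = 91.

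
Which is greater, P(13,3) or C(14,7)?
P(13,3)=1,716, C(14,7)=3,432.
Final answer: C(14,7)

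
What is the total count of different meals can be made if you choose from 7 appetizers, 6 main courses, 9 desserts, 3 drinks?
1,134

Working:
By the multiplication principle: 7 × 6 × 9 × 3 = 1,134.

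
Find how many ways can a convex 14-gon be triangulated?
Using the Catalan number formula: C_n = C(2n, n) / (n+1)
C_12 = C(24, 12) / (12+1)
     = 2704156 / 13
     = 208,012

Answer: 208,012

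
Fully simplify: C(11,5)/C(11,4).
7/5

Working:
C(n,k+1)/C(n,k) = (n−k)/(k+1). Here (11−4)/(4+1) = 7/5 = 7/5.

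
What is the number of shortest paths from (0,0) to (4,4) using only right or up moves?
70

Working:
Choose 4 rights from 8 moves: C(8,4) = 70.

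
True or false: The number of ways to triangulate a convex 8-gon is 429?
False

Triangulations of a convex 8-gon are counted by the Catalan number C_6: C_6 = C(12,6)/(6+1) = 924/7 = 132.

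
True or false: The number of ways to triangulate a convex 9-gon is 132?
False

Working:
Triangulations of a convex 9-gon are counted by the Catalan number C_7: C_7 = C(14,7)/(7+1) = 3,432/8 = 429.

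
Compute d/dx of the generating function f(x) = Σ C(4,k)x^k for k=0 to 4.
Σ k·C(4,k)x^(k-1) for k=1 to 4

Solution: Term-by-term differentiation gives Σ k·C(4,k)x^{k-1} for k=1 to 4.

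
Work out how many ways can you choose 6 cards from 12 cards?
924

Working:
C(12,6) = 12! / (6! × (12-6)!)
         = 12! / (6! × 6!)
         = 924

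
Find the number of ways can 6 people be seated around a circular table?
120

Explanation: Circular arrangements: (6-1)! = 120.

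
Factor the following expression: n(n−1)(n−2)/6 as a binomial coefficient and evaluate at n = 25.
C(n,3); C(25,3) = 2,300

Working:
n(n−1)(n−2)/6 = n!/(3!(n−3)!) = C(n,3). At n = 25: C(25,3) = 2,300.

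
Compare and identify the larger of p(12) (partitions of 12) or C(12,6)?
C(12,6)
Pentagonal recurrence p(n) = p(n−1) + p(n−2) − p(n−5) − p(n−7) + …: p(12) = p(11) + p(10) − p(7) − p(5) + p(0) = 56 + 42 − 15 − 7 + 1 = 77; C(12,6) = 924.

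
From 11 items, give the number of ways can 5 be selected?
C(11,5) = 11! / (5! × (11-5)!)
         = 11! / (5! × 6!)
         = 462
Final answer: 462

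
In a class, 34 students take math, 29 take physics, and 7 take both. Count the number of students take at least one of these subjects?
56
|A∪B| = |A|+|B|-|A∩B| = 34+29-7 = 56.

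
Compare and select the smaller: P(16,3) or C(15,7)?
P(16,3)=3,360, C(15,7)=6,435.

Answer: P(16,3)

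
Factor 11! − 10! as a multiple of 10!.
11! − 10! = 11·10! − 10! = (11 − 1)·10! = 10 × 10! = 36,288,000.

Answer: 10 × 10! = 36,288,000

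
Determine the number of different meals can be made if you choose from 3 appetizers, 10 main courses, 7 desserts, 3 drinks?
By the multiplication principle: 3 × 10 × 7 × 3 = 630.

Answer: 630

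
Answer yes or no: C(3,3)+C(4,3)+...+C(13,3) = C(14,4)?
Yes

Hockey stick identity gives Σ = C(14,4) = 1,001; RHS C(14,4) = 1,001.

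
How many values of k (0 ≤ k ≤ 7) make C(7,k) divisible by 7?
Checking C(7,k) mod 7 for k = 0..7: divisible at k = 1, 2, 3, 4, 5, 6. That's 6 values.

Answer: 6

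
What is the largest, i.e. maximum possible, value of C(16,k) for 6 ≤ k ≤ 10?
12,870
C(16,k) is maximised at the centre of the row: C(16,8) = 12,870.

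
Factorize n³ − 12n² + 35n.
n³ − 12n² + 35n = n(n² − 12n + 35) = n(n − 5)(n − 7).

Answer: n(n − 5)(n − 7)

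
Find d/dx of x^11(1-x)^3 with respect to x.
11x^10(1-x)^3 - 3x^11(1-x)^2

Solution: Product rule: 11x^{10}(1-x)^{3} + x^11·(-3)(1-x)^{2}.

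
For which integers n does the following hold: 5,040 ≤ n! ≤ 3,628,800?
7, 8, 9, 10

Solution: n! is strictly increasing; 7! = 5,040 and 10! = 3,628,800, so valid n = 7, 8, 9, 10.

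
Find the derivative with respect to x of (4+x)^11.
Using the power rule: d/dx (4+x)^11 = 11(4+x)^{10}.

Answer: 11(4+x)^10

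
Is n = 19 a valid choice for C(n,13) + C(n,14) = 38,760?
Yes

Reasoning: C(19,13) + C(19,14) = 27,132 + 11,628 = 38,760, which equals 38,760.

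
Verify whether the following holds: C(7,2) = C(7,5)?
True

Solution: Symmetry C(n,k) = C(n,n-k): C(7,2) = 21 and C(7,5) = 21. Both sides agree, so the statement holds.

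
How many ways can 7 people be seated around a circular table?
Circular arrangements: (7-1)! = 720.
Final answer: 720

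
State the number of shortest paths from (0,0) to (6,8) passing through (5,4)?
To (5,4): C(9,5)=126. From there: C(5,1)=5. Total: 630.

Answer: 630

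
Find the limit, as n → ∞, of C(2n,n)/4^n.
0

Reasoning: C(2n,n) ~ 4^n/√(πn), so C(2n,n)/4^n ~ 1/√(πn) → 0.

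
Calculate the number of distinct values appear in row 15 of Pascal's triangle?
8

Solution: Row 15 has entries C(15,0)..C(15,15); by symmetry C(15,k)=C(15,15-k), giving 8 distinct values.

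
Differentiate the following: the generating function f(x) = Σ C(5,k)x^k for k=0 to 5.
Σ k·C(5,k)x^(k-1) for k=1 to 5

Reasoning: Term-by-term differentiation gives Σ k·C(5,k)x^{k-1} for k=1 to 5.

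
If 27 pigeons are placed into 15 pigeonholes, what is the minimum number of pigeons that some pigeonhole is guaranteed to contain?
Pigeonhole: ⌈27/15⌉ = 2.

Answer: 2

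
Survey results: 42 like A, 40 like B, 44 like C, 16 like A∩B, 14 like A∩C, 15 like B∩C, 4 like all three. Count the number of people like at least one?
85

|A∪B∪C| = 42+40+44-16-14-15+4 = 85.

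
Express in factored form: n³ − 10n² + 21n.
n³ − 10n² + 21n = n(n² − 10n + 21) = n(n − 3)(n − 7).

Answer: n(n − 3)(n − 7)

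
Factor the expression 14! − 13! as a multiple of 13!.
13 × 13! = 80,951,270,400

Working:
14! − 13! = 14·13! − 13! = (14 − 1)·13! = 13 × 13! = 80,951,270,400.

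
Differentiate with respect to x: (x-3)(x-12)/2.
(2x - 15)/2

Reasoning: d/dx[(x-3)(x-12)] = (x-12) + (x-3) = 2x - 15. Dividing by 2 gives (2x - 15)/2.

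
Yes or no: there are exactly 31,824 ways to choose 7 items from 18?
Yes

Working:
C(18,7) = 31,824.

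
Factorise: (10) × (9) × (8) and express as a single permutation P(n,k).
P(10,3) = 10!/(7)!
Product of 3 consecutive descending integers starting at 10: P(10,3) = 10!/7! = 720.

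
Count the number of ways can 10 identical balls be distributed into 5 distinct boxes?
1,001

C(10+5-1, 5-1) = C(14, 4) = 1,001.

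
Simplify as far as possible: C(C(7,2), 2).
210
C(7,2) = 21, then C(21, 2) = 210.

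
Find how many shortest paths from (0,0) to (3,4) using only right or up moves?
35

Reasoning: Choose 3 rights from 7 moves: C(7,3) = 35.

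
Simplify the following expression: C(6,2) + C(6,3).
By Pascal's identity: C(7,3) = 35.

Answer: 35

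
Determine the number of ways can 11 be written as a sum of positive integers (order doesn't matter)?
56

Working:
Pentagonal recurrence p(n) = p(n−1) + p(n−2) − p(n−5) − p(n−7) + …: p(11) = p(10) + p(9) − p(6) − p(4) = 42 + 30 − 11 − 5 = 56.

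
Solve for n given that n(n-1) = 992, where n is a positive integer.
32

Working:
n² − n − 992 = 0, so n = (1 ± √(1 + 4·992))/2 = (1 ± √3,969)/2 = (1 ± 63)/2, i.e. n = 32 or n = -31. Taking the positive root, n = 32 (check: 32×31 = 992).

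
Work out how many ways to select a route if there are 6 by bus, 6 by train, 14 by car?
26

Solution: By the addition principle: 6 + 6 + 14 = 26.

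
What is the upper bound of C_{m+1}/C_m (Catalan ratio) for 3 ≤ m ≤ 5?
22/7

Solution: C_{m+1}/C_m = 2(2m+1)/(m+2), which increases with m. Maximum at m = 5: 2·11/7 = 22/7.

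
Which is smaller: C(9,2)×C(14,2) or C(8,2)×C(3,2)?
C(8,2)×C(3,2)

Solution: C(9,2)×C(14,2)=3,276, C(8,2)×C(3,2)=84.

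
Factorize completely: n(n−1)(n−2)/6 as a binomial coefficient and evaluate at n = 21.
n(n−1)(n−2)/6 = n!/(3!(n−3)!) = C(n,3). At n = 21: C(21,3) = 1,330.
Final answer: C(n,3); C(21,3) = 1,330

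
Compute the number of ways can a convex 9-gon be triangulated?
429

Using the Catalan number formula: C_n = C(2n, n) / (n+1)
C_7 = C(14, 7) / (7+1)
     = 3432 / 8
     = 429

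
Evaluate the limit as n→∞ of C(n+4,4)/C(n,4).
1

Reasoning: Both numerator and denominator grow as n^4/4! for large n, so the ratio → 1.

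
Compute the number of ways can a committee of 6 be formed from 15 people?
5,005

Reasoning: C(15,6) = 15! / (6! × (15-6)!)
         = 15! / (6! × 9!)
         = 5,005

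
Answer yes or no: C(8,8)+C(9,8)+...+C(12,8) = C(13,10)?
No

Working:
Hockey stick identity gives Σ = C(13,9) = 715; RHS C(13,10) = 286.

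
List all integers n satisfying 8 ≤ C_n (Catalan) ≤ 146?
4, 5, 6

C_3=5; C_4=14; C_5=42; C_6=132; C_7=429. So valid n = 4, 5, 6.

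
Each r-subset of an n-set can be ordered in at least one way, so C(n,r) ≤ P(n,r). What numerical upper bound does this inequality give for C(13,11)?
P(13,11) = 13·12·11·10·9·8·7·6·5·4·3 = 3,113,510,400, so C(13,11) ≤ 3,113,510,400. (The bound is loose by a factor of 11! = 39,916,800: C(13,11) = 3,113,510,400/39,916,800 = 78.)

Answer: 3,113,510,400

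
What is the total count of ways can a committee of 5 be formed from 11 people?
462

Reasoning: C(11,5) = 11! / (5! × (11-5)!)
         = 11! / (5! × 6!)
         = 462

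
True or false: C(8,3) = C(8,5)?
C(8,3) = C(8,8-3) by the symmetry property; both equal 56.
Final answer: True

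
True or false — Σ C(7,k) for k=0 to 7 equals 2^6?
False

Reasoning: Binomial theorem: Σ C(7,k) = (1+1)^7 = 2^7 = 128; RHS 2^6 = 64.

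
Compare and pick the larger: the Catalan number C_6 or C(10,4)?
C(10,4)

Reasoning: C_6 = C(12,6)/(6+1) = 924/7 = 132; C(10,4) = 210.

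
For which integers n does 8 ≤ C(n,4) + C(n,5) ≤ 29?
6

Working:
C(5,4)+C(5,5)=6; C(6,4)+C(6,5)=21; C(7,4)+C(7,5)=56. So valid n = 6.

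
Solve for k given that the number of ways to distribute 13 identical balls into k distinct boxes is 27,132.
Stars and bars: the count is C(13+k−1, k−1), increasing in k. k=5: C(17,4) = 2,380, k=6: C(18,5) = 8,568, k=7: C(19,6) = 27,132 ✓. So k = 7.

Answer: 7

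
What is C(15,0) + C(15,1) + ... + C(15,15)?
32,768

Reasoning: Sum of binomial coefficients = 2^15 = 32,768.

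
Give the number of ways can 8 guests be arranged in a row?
40,320

Solution: Arrangements of 8 distinct objects: 8! = 40,320.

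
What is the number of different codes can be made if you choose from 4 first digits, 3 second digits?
12

Solution: By the multiplication principle: 4 × 3 = 12.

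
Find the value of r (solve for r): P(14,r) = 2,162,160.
6
P(14,r) = 14·13·…·(14−r+1), a product of r factors. Multiplying down from 14: 14 = 14; 14·13 = 182; 14·13·12 = 2,184; 14·13·12·11 = 24,024; 14·13·12·11·10 = 240,240; 14·13·12·11·10·9 = 2,162,160 ✓ (6 factors). So r = 6.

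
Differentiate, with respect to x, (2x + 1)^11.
22(2x + 1)^10

Explanation: Chain rule: 11(2x+1)^{10} × 2 = 22(2x+1)^{10}.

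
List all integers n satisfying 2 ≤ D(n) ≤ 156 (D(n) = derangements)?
3, 4, 5

Solution: Using D(n) = (n−1)[D(n−1) + D(n−2)] with D(1)=0, D(2)=1: D(2)=1; D(3)=2; D(4)=9; D(5)=44; D(6)=265. So valid n = 3, 4, 5.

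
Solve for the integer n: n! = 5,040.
7

Working:
n! is strictly increasing. 5! = 120, 6! = 720, 7! = 5,040 ✓. So n = 7.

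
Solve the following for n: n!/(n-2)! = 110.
11

Explanation: n!/(n-2)! = n×(n-1), a product of 2 consecutive integers ≈ (n−0.5)^2. 110^(1/2) + 0.5 ≈ 11.0; check n = 11: 11×10 = 110 ✓. So n = 11.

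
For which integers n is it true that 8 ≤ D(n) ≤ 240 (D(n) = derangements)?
4, 5

Using D(n) = (n−1)[D(n−1) + D(n−2)] with D(1)=0, D(2)=1: D(3)=2; D(4)=9; D(5)=44; D(6)=265. So valid n = 4, 5.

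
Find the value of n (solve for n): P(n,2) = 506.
23

Reasoning: P(n,2) = n(n−1) is increasing in n; n(n−1) ≈ (n−0.5)^2 = 506 gives n ≈ 23.0. Check: P(21,2) = 420, P(22,2) = 462, P(23,2) = 506 ✓. So n = 23.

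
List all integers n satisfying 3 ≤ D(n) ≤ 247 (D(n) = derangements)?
4, 5

Using D(n) = (n−1)[D(n−1) + D(n−2)] with D(1)=0, D(2)=1: D(3)=2; D(4)=9; D(5)=44; D(6)=265. So valid n = 4, 5.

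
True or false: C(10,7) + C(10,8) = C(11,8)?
True

Solution: Pascal's identity C(n,k) + C(n,k+1) = C(n+1,k+1): 120 + 45 = 165 = C(11,8).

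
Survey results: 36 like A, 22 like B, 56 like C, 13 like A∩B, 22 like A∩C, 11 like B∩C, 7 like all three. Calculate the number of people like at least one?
75

Solution: |A∪B∪C| = 36+22+56-13-22-11+7 = 75.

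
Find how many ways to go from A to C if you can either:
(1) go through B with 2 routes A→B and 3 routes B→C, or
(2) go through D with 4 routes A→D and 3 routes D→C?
18

Explanation: Route via B: 2×3=6. Route via D: 4×3=12. Total: 18.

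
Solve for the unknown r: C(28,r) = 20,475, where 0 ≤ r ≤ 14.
4

Explanation: C(28,r) is increasing for 0 ≤ r ≤ 14. Stepping up (C(28,r+1) = C(28,r)·(28−r)/(r+1)): C(28,1) = 28, C(28,2) = 378, C(28,3) = 3,276, C(28,4) = 20,475 ✓. So r = 4.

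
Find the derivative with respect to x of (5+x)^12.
Using the power rule: d/dx (5+x)^12 = 12(5+x)^{11}.

Answer: 12(5+x)^11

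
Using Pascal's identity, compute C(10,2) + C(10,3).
165
C(10,2) + C(10,3) = C(11,3) = 165.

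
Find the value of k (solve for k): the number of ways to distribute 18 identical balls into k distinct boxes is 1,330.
4

Solution: Stars and bars: the count is C(18+k−1, k−1), increasing in k. k=2: C(19,1) = 19, k=3: C(20,2) = 190, k=4: C(21,3) = 1,330 ✓. So k = 4.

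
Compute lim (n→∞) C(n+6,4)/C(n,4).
1

Working:
Both numerator and denominator grow as n^4/4! for large n, so the ratio → 1.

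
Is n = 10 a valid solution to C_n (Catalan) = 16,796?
C_10 = C(20,10)/(10+1) = 184,756/11 = 16,796, which equals 16,796.
Final answer: Yes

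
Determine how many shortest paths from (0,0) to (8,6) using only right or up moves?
3,003

Explanation: Choose 8 rights from 14 moves: C(14,8) = 3,003.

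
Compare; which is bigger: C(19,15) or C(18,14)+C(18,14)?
C(18,14)+C(18,14)

C(19,15)=3,876; C(18,14)+C(18,14)=3,060+3,060=6,120.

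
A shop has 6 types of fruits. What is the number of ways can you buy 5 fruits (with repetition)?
252
Stars and bars: C(5+6-1, 5) = C(10, 5) = 252.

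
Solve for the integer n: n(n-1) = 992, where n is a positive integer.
n² − n − 992 = 0, so n = (1 ± √(1 + 4·992))/2 = (1 ± √3,969)/2 = (1 ± 63)/2, i.e. n = 32 or n = -31. Taking the positive root, n = 32 (check: 32×31 = 992).
Final answer: 32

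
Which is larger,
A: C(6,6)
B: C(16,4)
B

Reasoning: A=C(6,6)=1, B=C(16,4)=1,820.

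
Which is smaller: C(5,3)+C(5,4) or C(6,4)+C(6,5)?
First=15, Second=21.

Answer: C(5,3)+C(5,4)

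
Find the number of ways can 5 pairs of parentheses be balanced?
42

Reasoning: Using the Catalan number formula: C_n = C(2n, n) / (n+1)
C_5 = C(10, 5) / (5+1)
     = 252 / 6
     = 42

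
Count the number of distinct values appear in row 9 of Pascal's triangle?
5
Row 9 has entries C(9,0)..C(9,9); by symmetry C(9,k)=C(9,9-k), giving 5 distinct values.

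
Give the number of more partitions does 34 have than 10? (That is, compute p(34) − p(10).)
12,268

Solution: Pentagonal recurrence p(n) = p(n−1) + p(n−2) − p(n−5) − p(n−7) + …: p(34) = p(33) + p(32) − p(29) − p(27) + p(22) + p(19) − p(12) − p(8) = 10,143 + 8,349 − 4,565 − 3,010 + 1,002 + 490 − 77 − 22 = 12,310.
p(10) = p(9) + p(8) − p(5) − p(3) = 30 + 22 − 7 − 3 = 42.
Difference = 12,310 − 42 = 12,268.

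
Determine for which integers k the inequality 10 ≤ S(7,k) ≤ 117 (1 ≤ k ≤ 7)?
S(7,1)=1; S(7,2)=63; S(7,3)=301; S(7,4)=350; S(7,5)=140; S(7,6)=21; S(7,7)=1. So valid k = 2, 6.

Answer: 2, 6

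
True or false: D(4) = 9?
Derangements of 4 elements: D(4) = (4-1)·[D(3) + D(2)] = 3·[2 + 1] = 9.
Final answer: True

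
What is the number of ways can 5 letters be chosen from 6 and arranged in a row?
720

Reasoning: P(6,5) = 6!/(6-5)! = 720.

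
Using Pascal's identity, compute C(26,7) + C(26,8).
2,220,075

C(26,7) + C(26,8) = C(27,8) = 2,220,075.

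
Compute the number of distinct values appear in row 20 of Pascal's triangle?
11

Solution: Row 20 has entries C(20,0)..C(20,20); by symmetry C(20,k)=C(20,20-k), giving 11 distinct values.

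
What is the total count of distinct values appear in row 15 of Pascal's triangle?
8
Row 15 has entries C(15,0)..C(15,15); by symmetry C(15,k)=C(15,15-k), giving 8 distinct values.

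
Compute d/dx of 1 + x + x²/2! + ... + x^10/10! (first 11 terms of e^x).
Differentiating term by term gives the first 10 terms of e^x.

Answer: 1 + x + x²/2! + ... + x^9/9!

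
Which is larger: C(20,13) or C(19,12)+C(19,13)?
Equal

Explanation: By Pascal's identity: C(20,13) = C(19,12)+C(19,13) = 77,520. Equal.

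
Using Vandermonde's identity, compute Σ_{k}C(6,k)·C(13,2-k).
171

Working:
= C(6+13,2) = C(19,2) = 171.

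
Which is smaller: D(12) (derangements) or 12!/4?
12!/4

Working:
D(12) = (12-1)·[D(11) + D(10)] = 11·[14,684,570 + 1,334,961] = 176,214,841; 12!/4 = 479,001,600/4 = 119,750,400.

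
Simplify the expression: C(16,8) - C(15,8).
C(16,8) - C(15,8) = C(15,7) = 6,435.

Answer: 6,435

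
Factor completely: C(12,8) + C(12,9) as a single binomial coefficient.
C(13,9)

Solution: By Pascal's identity: C(12,8) + C(12,9) = C(13,9) = 715.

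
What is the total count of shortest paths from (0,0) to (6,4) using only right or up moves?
210

Working:
Choose 6 rights from 10 moves: C(10,6) = 210.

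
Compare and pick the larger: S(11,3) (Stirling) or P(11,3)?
S(11,3)

S(11,3) = 3·S(10,3) + S(10,2) = 3·9,330 + 511 = 28,501; P(11,3) = 990.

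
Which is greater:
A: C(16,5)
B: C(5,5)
A
A=C(16,5)=4,368, B=C(5,5)=1.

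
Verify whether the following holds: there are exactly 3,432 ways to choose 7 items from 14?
True

C(14,7) = 3,432.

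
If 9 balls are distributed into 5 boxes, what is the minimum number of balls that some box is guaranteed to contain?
Pigeonhole: ⌈9/5⌉ = 2.
Final answer: 2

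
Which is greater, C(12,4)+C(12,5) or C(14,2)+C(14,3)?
C(12,4)+C(12,5)
First=1,287, Second=455.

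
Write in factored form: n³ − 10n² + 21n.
n(n − 3)(n − 7)

n³ − 10n² + 21n = n(n² − 10n + 21) = n(n − 3)(n − 7).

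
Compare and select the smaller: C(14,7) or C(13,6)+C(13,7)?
Equal

Explanation: By Pascal's identity: C(14,7) = C(13,6)+C(13,7) = 3,432. Equal.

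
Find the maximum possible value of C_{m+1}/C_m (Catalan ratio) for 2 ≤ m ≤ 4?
3

Explanation: C_{m+1}/C_m = 2(2m+1)/(m+2), which increases with m. Maximum at m = 4: 2·9/6 = 3.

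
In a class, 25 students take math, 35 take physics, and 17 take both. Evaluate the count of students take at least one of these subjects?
43

Explanation: |A∪B| = |A|+|B|-|A∩B| = 25+35-17 = 43.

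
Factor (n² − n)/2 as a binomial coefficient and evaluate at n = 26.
C(n,2); C(26,2) = 325

(n² − n)/2 = n(n−1)/2 = C(n,2). At n = 26: C(26,2) = 325.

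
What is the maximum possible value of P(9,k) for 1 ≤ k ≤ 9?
362,880

Solution: P(9,k) increases in k, so maximum at k = 9: 9! = 362,880.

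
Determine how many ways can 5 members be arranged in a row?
120

Solution: Arrangements of 5 distinct objects: 5! = 120.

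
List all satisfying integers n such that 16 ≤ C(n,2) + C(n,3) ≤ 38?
5, 6
C(4,2)+C(4,3)=10; C(5,2)+C(5,3)=20; C(6,2)+C(6,3)=35; C(7,2)+C(7,3)=56. So valid n = 5, 6.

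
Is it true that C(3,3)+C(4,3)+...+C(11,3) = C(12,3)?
False
Hockey stick identity gives Σ = C(12,4) = 495; RHS C(12,3) = 220.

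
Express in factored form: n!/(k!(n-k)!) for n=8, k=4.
C(8,4) = 70

Working:
This is the binomial coefficient C(8,4) = 70.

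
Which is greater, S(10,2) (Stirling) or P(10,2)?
S(10,2)

Solution: S(10,2) = 2·S(9,2) + S(9,1) = 2·255 + 1 = 511; P(10,2) = 90.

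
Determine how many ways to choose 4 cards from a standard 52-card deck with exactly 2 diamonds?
57,798

Reasoning: 13 diamonds and 39 non-diamonds: C(13,2) × C(39,2) = 78 × 741 = 57,798.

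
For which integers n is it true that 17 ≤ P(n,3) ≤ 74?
4, 5

Working:
P(3,3)=6; P(4,3)=24; P(5,3)=60; P(6,3)=120. So valid n = 4, 5.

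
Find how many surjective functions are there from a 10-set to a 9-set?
16,329,600

Onto functions = 9! × S(10,9)
First compute S(10,9) via recurrence:
Using the Stirling recurrence: S(n,k) = k·S(n-1,k) + S(n-1,k-1)
S(10,9) = 9·S(9,9) + S(9,8)
         = 9·1 + 36
         = 9 + 36
         = 45
Then: 362880 × 45 = 16,329,600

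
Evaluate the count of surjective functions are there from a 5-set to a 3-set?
150

Solution: Onto functions = 3! × S(5,3)
First compute S(5,3) via recurrence:
Using the Stirling recurrence: S(n,k) = k·S(n-1,k) + S(n-1,k-1)
S(5,3) = 3·S(4,3) + S(4,2)
         = 3·6 + 7
         = 18 + 7
         = 25
Then: 6 × 25 = 150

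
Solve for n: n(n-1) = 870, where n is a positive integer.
30

Solution: n² − n − 870 = 0, so n = (1 ± √(1 + 4·870))/2 = (1 ± √3,481)/2 = (1 ± 59)/2, i.e. n = 30 or n = -29. Taking the positive root, n = 30 (check: 30×29 = 870).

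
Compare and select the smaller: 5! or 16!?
5!=120, 16!=20,922,789,888,000. 16! > 5!.

Answer: 5!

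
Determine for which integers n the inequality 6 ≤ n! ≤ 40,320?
3, 4, 5, 6, 7, 8

Solution: n! is strictly increasing; 3! = 6 and 8! = 40,320, so valid n = 3, 4, 5, 6, 7, 8.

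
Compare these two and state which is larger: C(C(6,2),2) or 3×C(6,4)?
C(C(6,2),2)
C(C(6,2),2)=105, 3×C(6,4)=45.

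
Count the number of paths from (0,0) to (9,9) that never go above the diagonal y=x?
4,862
Counted by the Catalan number C_9: C_9 = C(18,9)/(9+1) = 48,620/10 = 4,862.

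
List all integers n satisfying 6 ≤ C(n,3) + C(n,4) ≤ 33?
5

Reasoning: C(4,3)+C(4,4)=5; C(5,3)+C(5,4)=15; C(6,3)+C(6,4)=35. So valid n = 5.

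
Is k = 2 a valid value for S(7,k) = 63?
Yes

Reasoning: S(7,2) = 2·S(6,2) + S(6,1) = 2·31 + 1 = 63, which equals 63.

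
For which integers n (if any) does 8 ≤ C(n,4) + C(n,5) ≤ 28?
6

Explanation: C(5,4)+C(5,5)=6; C(6,4)+C(6,5)=21; C(7,4)+C(7,5)=56. So valid n = 6.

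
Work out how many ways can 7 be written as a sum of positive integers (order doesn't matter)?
15

Explanation: Pentagonal recurrence p(n) = p(n−1) + p(n−2) − p(n−5) − p(n−7) + …: p(7) = p(6) + p(5) − p(2) − p(0) = 11 + 7 − 2 − 1 = 15.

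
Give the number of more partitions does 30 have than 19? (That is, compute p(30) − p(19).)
Pentagonal recurrence p(n) = p(n−1) + p(n−2) − p(n−5) − p(n−7) + …: p(30) = p(29) + p(28) − p(25) − p(23) + p(18) + p(15) − p(8) − p(4) = 4,565 + 3,718 − 1,958 − 1,255 + 385 + 176 − 22 − 5 = 5,604.
p(19) = p(18) + p(17) − p(14) − p(12) + p(7) + p(4) = 385 + 297 − 135 − 77 + 15 + 5 = 490.
Difference = 5,604 − 490 = 5,114.
Final answer: 5,114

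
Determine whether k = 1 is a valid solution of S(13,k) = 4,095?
No

S(13,1) = 1·S(12,1) + S(12,0) = 1·1 + 0 = 1, which does not equal 4,095.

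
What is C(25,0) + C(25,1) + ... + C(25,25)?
33,554,432
Sum of binomial coefficients = 2^25 = 33,554,432.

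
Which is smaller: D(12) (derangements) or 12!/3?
12!/3

Explanation: D(12) = (12-1)·[D(11) + D(10)] = 11·[14,684,570 + 1,334,961] = 176,214,841; 12!/3 = 479,001,600/3 = 159,667,200.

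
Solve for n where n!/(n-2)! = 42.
7

Explanation: n!/(n-2)! = n×(n-1), a product of 2 consecutive integers ≈ (n−0.5)^2. 42^(1/2) + 0.5 ≈ 7.0; check n = 7: 7×6 = 42 ✓. So n = 7.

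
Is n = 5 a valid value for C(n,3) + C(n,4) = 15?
Yes

Solution: C(5,3) + C(5,4) = 10 + 5 = 15, which equals 15.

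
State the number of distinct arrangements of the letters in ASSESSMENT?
75,600
Word has 10 letters (A=1, S=4, E=2, M=1, N=1, T=1). Arrangements: 10!/Π(k!) = 75,600.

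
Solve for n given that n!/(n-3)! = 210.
7

Explanation: n!/(n-3)! = n×(n-1)×(n-2), a product of 3 consecutive integers ≈ (n−1)^3. 210^(1/3) + 1 ≈ 6.9; check n = 7: 7×6×5 = 210 ✓. So n = 7.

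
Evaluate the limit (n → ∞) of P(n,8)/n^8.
P(n,8) = n(n-1)···(n-7) ≈ n^8 for large n. Limit = 1.
Final answer: 1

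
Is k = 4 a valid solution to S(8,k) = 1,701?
Yes

Solution: S(8,4) = 4·S(7,4) + S(7,3) = 4·350 + 301 = 1,701, which equals 1,701.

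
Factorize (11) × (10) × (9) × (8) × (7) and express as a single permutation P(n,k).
P(11,5) = 11!/(6)!
Product of 5 consecutive descending integers starting at 11: P(11,5) = 11!/6! = 55,440.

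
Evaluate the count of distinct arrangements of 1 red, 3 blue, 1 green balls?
20

Explanation: Multinomial: 5!/(1! × 3! × 1!) = 20.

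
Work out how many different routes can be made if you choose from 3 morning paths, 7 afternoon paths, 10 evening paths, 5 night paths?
1,050

Explanation: By the multiplication principle: 3 × 7 × 10 × 5 = 1,050.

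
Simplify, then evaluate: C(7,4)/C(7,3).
C(n,k+1)/C(n,k) = (n−k)/(k+1). Here (7−3)/(3+1) = 4/4 = 1.

Answer: 1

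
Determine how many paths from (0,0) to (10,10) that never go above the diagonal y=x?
16,796

Counted by the Catalan number C_10: C_10 = C(20,10)/(10+1) = 184,756/11 = 16,796.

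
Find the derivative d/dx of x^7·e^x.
Product rule: d/dx[x^7]·e^x + x^7·d/dx[e^x] = 7x^{6}e^x + x^7e^x.
Final answer: (7x^6 + x^7)e^x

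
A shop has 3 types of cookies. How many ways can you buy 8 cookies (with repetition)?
45

Solution: Stars and bars: C(8+3-1, 8) = C(10, 8) = 45.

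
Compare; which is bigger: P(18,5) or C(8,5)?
P(18,5)

Explanation: P(18,5)=1,028,160, C(8,5)=56.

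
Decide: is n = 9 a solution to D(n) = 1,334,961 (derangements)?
D(9) = (9-1)·[D(8) + D(7)] = 8·[14,833 + 1,854] = 133,496, which does not equal 1,334,961.

Answer: No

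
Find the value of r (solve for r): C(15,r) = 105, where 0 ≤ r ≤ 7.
2

Working:
C(15,r) is increasing for 0 ≤ r ≤ 7. Stepping up (C(15,r+1) = C(15,r)·(15−r)/(r+1)): C(15,1) = 15, C(15,2) = 105 ✓. So r = 2.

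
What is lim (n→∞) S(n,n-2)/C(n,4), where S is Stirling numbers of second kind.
The leading term of S(n,n-2) as a polynomial in n is (3)!!·C(n,4), so the ratio → (3)!! = 3.
Final answer: 3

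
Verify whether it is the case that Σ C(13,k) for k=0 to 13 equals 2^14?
Binomial theorem: Σ C(13,k) = (1+1)^13 = 2^13 = 8,192; RHS 2^14 = 16,384.

Answer: False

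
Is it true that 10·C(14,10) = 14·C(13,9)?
True

Solution: Absorption identity k·C(n,k) = n·C(n-1,k-1). LHS = 10·1001 = 10,010; RHS = 14·715 = 10,010.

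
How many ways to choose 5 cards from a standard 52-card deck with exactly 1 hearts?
1,069,263

Solution: 13 hearts and 39 non-hearts: C(13,1) × C(39,4) = 13 × 82251 = 1,069,263.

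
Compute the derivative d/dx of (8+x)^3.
3(8+x)^2

Solution: Using the power rule: d/dx (8+x)^3 = 3(8+x)^{2}.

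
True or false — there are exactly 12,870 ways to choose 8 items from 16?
True

Solution: C(16,8) = 12,870.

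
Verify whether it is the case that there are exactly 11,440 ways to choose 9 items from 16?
C(16,9) = 11,440.

Answer: True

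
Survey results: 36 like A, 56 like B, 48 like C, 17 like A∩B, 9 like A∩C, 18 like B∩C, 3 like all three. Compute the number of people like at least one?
|A∪B∪C| = 36+56+48-17-9-18+3 = 99.
Final answer: 99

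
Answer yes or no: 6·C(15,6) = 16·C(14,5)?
Absorption identity k·C(n,k) = n·C(n-1,k-1). LHS = 6·5005 = 30,030; RHS = 16·2002 = 32,032.

Answer: No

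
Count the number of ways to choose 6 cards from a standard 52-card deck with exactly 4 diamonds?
13 diamonds and 39 non-diamonds: C(13,4) × C(39,2) = 715 × 741 = 529,815.

Answer: 529,815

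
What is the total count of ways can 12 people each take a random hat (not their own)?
176,214,841

Working:
Using D(n) = (n-1)[D(n-1) + D(n-2)]:
D(12) = (12-1) × [D(11) + D(10)]
      = 11 × [14684570 + 1334961]
      = 11 × 16019531
      = 176,214,841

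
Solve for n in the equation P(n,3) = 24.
4
P(n,3) = n(n−1)(n−2) is increasing in n; n(n−1)(n−2) ≈ (n−1)^3 = 24 gives n ≈ 3.9. Check: P(3,3) = 6, P(4,3) = 24 ✓. So n = 4.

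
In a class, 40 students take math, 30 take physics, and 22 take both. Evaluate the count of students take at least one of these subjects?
|A∪B| = |A|+|B|-|A∩B| = 40+30-22 = 48.

Answer: 48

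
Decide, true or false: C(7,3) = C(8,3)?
False

Explanation: LHS = C(7,3) = 35; RHS = C(8,3) = 56. 35 ≠ 56, so the statement does not hold.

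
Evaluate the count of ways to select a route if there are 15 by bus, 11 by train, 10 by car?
36

Reasoning: By the addition principle: 15 + 11 + 10 = 36.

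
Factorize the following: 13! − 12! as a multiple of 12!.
12 × 12! = 5,748,019,200

Explanation: 13! − 12! = 13·12! − 12! = (13 − 1)·12! = 12 × 12! = 5,748,019,200.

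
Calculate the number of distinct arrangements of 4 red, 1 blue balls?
5

Multinomial: 5!/(4! × 1!) = 5.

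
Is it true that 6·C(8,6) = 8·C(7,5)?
True

Working:
Absorption identity k·C(n,k) = n·C(n-1,k-1). LHS = 6·28 = 168; RHS = 8·21 = 168.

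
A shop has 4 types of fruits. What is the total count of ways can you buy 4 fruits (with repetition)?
35

Working:
Stars and bars: C(4+4-1, 4) = C(7, 4) = 35.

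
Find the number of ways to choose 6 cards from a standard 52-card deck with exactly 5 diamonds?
50,193

Solution: 13 diamonds and 39 non-diamonds: C(13,5) × C(39,1) = 1287 × 39 = 50,193.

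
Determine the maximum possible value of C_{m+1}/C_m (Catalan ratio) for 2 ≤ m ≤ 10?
7/2

Reasoning: C_{m+1}/C_m = 2(2m+1)/(m+2), which increases with m. Maximum at m = 10: 2·21/12 = 7/2.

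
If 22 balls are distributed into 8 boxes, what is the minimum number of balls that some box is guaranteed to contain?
3

Working:
Pigeonhole: ⌈22/8⌉ = 3.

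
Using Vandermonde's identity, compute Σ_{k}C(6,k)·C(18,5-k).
= C(6+18,5) = C(24,5) = 42,504.

Answer: 42,504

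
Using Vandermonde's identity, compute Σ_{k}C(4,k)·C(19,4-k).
= C(4+19,4) = C(23,4) = 8,855.
Final answer: 8,855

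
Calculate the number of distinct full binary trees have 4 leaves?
5

Reasoning: Using the Catalan number formula: C_n = C(2n, n) / (n+1)
C_3 = C(6, 3) / (3+1)
     = 20 / 4
     = 5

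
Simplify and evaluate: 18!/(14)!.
This equals 18×17×...×15 = 73,440.
Final answer: 73,440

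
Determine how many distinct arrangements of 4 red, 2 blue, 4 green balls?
3,150

Multinomial: 10!/(4! × 2! × 4!) = 3,150.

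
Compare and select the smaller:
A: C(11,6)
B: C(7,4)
A=C(11,6)=462, B=C(7,4)=35.

Answer: B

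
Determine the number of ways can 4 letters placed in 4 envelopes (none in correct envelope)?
9

Explanation: Using D(n) = (n-1)[D(n-1) + D(n-2)]:
D(4) = (4-1) × [D(3) + D(2)]
      = 3 × [2 + 1]
      = 3 × 3
      = 9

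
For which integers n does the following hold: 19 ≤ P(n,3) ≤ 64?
4, 5

Solution: P(3,3)=6; P(4,3)=24; P(5,3)=60; P(6,3)=120. So valid n = 4, 5.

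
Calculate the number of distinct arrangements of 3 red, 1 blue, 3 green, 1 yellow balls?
1,120
Multinomial: 8!/(3! × 1! × 3! × 1!) = 1,120.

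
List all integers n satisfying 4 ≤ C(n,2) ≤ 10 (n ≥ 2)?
4, 5

Explanation: C(3,2)=3; C(4,2)=6; C(5,2)=10; C(6,2)=15. So valid n = 4, 5.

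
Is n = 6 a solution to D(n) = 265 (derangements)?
D(6) = (6-1)·[D(5) + D(4)] = 5·[44 + 9] = 265, which equals 265.

Answer: Yes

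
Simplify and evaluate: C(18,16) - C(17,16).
136

Reasoning: C(18,16) - C(17,16) = C(17,15) = 136.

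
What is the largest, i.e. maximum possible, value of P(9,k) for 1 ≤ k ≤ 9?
P(9,k) increases in k, so maximum at k = 9: 9! = 362,880.
Final answer: 362,880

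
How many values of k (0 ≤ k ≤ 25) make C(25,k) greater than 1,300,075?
8

Solution: Row 25 is unimodal and symmetric about k=25/2. C(25,8)=1,081,575 ≤ 1,300,075; C(25,9)=2,042,975 > 1,300,075; by symmetry C(25,k) > 1,300,075 for k = 9..16. That's 16 - 9 + 1 = 8 values.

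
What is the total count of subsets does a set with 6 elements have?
64

Working:
Each element can be included or excluded: 2^6 = 64.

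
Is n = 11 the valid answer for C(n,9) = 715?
No

Solution: C(11,9) = 11·10·9·8·7·6·5·4·3/9! = 19,958,400/362,880 = 55, which does not equal 715.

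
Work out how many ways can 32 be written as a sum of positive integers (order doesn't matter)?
8,349
Pentagonal recurrence p(n) = p(n−1) + p(n−2) − p(n−5) − p(n−7) + …: p(32) = p(31) + p(30) − p(27) − p(25) + p(20) + p(17) − p(10) − p(6) = 6,842 + 5,604 − 3,010 − 1,958 + 627 + 297 − 42 − 11 = 8,349.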